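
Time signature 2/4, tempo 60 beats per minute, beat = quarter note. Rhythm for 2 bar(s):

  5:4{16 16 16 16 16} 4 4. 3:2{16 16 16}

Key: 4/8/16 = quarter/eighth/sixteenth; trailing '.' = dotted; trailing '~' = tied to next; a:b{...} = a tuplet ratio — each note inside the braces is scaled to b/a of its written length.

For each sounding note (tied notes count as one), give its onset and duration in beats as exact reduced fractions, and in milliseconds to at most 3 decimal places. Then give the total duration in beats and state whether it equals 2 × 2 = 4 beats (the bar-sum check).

1) 0.0ms=0b +200.0ms=1/5b
2) 200.0ms=1/5b +200.0ms=1/5b
3) 400.0ms=2/5b +200.0ms=1/5b
4) 600.0ms=3/5b +200.0ms=1/5b
5) 800.0ms=4/5b +200.0ms=1/5b
6) 1000.0ms=1b +1000.0ms=1b
7) 2000.0ms=2b +1500.0ms=3/2b
8) 3500.0ms=7/2b +166.667ms=1/6b
9) 3666.667ms=11/3b +166.667ms=1/6b
10) 3833.333ms=23/6b +166.667ms=1/6b
Σ=4b of 4 (60bpm 2/4) — PASS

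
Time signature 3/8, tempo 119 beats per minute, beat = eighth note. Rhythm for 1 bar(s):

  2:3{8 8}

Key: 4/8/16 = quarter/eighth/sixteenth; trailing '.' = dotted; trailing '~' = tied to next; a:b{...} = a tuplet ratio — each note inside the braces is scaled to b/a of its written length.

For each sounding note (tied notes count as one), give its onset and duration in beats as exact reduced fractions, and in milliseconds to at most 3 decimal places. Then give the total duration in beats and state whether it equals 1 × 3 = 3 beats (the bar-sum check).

1) 0.0ms=0b +756.303ms=3/2b
2) 756.303ms=3/2b +756.303ms=3/2b
Σ=3b of 3 (119bpm 3/8) — PASS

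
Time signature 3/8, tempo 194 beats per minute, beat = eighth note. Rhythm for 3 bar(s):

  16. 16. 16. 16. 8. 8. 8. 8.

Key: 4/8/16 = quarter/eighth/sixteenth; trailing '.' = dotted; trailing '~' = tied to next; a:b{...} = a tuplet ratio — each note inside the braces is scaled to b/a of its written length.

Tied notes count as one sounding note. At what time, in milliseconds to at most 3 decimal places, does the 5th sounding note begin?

note 5 onset = 3b = 927.835ms

1. 0.0ms @ 0 + 231.959ms (3/4)
2. 231.959ms @ 3/4 + 231.959ms (3/4)
3. 463.918ms @ 3/2 + 231.959ms (3/4)
4. 695.876ms @ 9/4 + 231.959ms (3/4)
5. 927.835ms @ 3 + 463.918ms (3/2)
6. 1391.753ms @ 9/2 + 463.918ms (3/2)
7. 1855.67ms @ 6 + 463.918ms (3/2)
8. 2319.588ms @ 15/2 + 463.918ms (3/2)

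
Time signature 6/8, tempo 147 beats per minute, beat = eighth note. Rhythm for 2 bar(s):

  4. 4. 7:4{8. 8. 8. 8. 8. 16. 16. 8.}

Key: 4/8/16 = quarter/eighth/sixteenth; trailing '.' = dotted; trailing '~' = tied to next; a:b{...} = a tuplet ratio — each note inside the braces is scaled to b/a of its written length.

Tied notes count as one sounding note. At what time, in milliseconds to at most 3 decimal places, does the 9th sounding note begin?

note 9 onset = 75/7b = 4373.178ms

1. 0.0ms @ 0 + 1224.49ms (3)
2. 1224.49ms @ 3 + 1224.49ms (3)
3. 2448.98ms @ 6 + 349.854ms (6/7)
4. 2798.834ms @ 48/7 + 349.854ms (6/7)
5. 3148.688ms @ 54/7 + 349.854ms (6/7)
6. 3498.542ms @ 60/7 + 349.854ms (6/7)
7. 3848.397ms @ 66/7 + 349.854ms (6/7)
8. 4198.251ms @ 72/7 + 174.927ms (3/7)
9. 4373.178ms @ 75/7 + 174.927ms (3/7)
10. 4548.105ms @ 78/7 + 349.854ms (6/7)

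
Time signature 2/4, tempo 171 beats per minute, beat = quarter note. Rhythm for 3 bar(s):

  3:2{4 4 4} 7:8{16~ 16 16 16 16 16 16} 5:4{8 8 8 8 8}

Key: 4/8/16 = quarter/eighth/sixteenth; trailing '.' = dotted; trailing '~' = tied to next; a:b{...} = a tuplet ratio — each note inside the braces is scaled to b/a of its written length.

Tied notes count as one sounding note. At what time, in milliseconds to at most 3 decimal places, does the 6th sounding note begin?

note 6 onset = 20/7b = 1002.506ms

1. 0.0ms @ 0 + 233.918ms (2/3)
2. 233.918ms @ 2/3 + 233.918ms (2/3)
3. 467.836ms @ 4/3 + 233.918ms (2/3)
4. 701.754ms @ 2 + 200.501ms (4/7)
5. 902.256ms @ 18/7 + 100.251ms (2/7)
6. 1002.506ms @ 20/7 + 100.251ms (2/7)
7. 1102.757ms @ 22/7 + 100.251ms (2/7)
8. 1203.008ms @ 24/7 + 100.251ms (2/7)
9. 1303.258ms @ 26/7 + 100.251ms (2/7)
10. 1403.509ms @ 4 + 140.351ms (2/5)
11. 1543.86ms @ 22/5 + 140.351ms (2/5)
12. 1684.211ms @ 24/5 + 140.351ms (2/5)
13. 1824.561ms @ 26/5 + 140.351ms (2/5)
14. 1964.912ms @ 28/5 + 140.351ms (2/5)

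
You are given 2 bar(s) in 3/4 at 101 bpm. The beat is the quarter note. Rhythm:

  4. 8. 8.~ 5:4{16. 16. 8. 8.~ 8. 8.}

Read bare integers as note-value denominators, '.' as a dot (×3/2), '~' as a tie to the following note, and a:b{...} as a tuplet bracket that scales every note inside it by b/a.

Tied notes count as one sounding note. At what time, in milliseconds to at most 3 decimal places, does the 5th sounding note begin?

note 5 onset = 18/5b = 2138.614ms

1. 0.0ms @ 0 + 891.089ms (3/2)
2. 891.089ms @ 3/2 + 445.545ms (3/4)
3. 1336.634ms @ 9/4 + 623.762ms (21/20)
4. 1960.396ms @ 33/10 + 178.218ms (3/10)
5. 2138.614ms @ 18/5 + 356.436ms (3/5)
6. 2495.05ms @ 21/5 + 712.871ms (6/5)
7. 3207.921ms @ 27/5 + 356.436ms (3/5)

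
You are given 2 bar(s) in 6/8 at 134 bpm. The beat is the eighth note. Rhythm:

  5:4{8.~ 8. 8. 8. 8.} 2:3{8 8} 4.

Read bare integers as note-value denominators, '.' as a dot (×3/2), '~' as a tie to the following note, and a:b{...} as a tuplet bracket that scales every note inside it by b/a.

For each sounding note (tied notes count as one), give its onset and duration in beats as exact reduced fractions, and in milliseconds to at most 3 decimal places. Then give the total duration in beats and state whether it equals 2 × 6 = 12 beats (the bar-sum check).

1) 0.0ms=0b +1074.627ms=12/5b
2) 1074.627ms=12/5b +537.313ms=6/5b
3) 1611.94ms=18/5b +537.313ms=6/5b
4) 2149.254ms=24/5b +537.313ms=6/5b
5) 2686.567ms=6b +671.642ms=3/2b
6) 3358.209ms=15/2b +671.642ms=3/2b
7) 4029.851ms=9b +1343.284ms=3b
Σ=12b of 12 (134bpm 6/8) — PASS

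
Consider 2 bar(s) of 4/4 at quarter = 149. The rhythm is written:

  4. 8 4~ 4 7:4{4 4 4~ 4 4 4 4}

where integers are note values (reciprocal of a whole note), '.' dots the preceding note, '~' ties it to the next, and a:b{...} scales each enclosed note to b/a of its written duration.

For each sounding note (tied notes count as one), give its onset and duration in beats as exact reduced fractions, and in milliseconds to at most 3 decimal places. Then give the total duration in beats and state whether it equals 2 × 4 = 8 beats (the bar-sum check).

1) 0.0ms=0b +604.027ms=3/2b
2) 604.027ms=3/2b +201.342ms=1/2b
3) 805.369ms=2b +805.369ms=2b
4) 1610.738ms=4b +230.105ms=4/7b
5) 1840.844ms=32/7b +230.105ms=4/7b
6) 2070.949ms=36/7b +460.211ms=8/7b
7) 2531.16ms=44/7b +230.105ms=4/7b
8) 2761.266ms=48/7b +230.105ms=4/7b
9) 2991.371ms=52/7b +230.105ms=4/7b
Σ=8b of 8 (149bpm 4/4) — PASS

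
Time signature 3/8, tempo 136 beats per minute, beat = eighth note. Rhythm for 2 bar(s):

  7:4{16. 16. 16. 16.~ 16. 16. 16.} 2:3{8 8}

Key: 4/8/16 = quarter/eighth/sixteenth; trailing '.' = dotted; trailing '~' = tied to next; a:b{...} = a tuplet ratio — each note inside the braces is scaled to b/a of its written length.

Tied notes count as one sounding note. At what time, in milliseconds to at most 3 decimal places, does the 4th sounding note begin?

note 4 onset = 9/7b = 567.227ms

1. 0.0ms @ 0 + 189.076ms (3/7)
2. 189.076ms @ 3/7 + 189.076ms (3/7)
3. 378.151ms @ 6/7 + 189.076ms (3/7)
4. 567.227ms @ 9/7 + 378.151ms (6/7)
5. 945.378ms @ 15/7 + 189.076ms (3/7)
6. 1134.454ms @ 18/7 + 189.076ms (3/7)
7. 1323.529ms @ 3 + 661.765ms (3/2)
8. 1985.294ms @ 9/2 + 661.765ms (3/2)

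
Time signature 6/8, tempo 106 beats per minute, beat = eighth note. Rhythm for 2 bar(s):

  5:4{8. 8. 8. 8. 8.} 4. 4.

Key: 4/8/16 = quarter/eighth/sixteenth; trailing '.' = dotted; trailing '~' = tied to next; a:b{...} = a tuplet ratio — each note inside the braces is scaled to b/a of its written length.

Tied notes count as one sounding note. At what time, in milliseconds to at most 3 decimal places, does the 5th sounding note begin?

1. 0.0ms @ 0 + 679.245ms (6/5)
2. 679.245ms @ 6/5 + 679.245ms (6/5)
3. 1358.491ms @ 12/5 + 679.245ms (6/5)
4. 2037.736ms @ 18/5 + 679.245ms (6/5)
5. 2716.981ms @ 24/5 + 679.245ms (6/5)
6. 3396.226ms @ 6 + 1698.113ms (3)
7. 5094.34ms @ 9 + 1698.113ms (3)

note 5 onset = 24/5b = 2716.981ms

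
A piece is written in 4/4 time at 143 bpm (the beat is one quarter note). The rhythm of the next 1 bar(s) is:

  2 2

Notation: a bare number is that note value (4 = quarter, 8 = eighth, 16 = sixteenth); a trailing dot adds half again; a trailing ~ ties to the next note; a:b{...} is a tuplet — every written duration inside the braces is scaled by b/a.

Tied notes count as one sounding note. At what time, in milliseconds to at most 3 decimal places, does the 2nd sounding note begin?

note 2 onset = 2b = 839.161ms

1. 0.0ms @ 0 + 839.161ms (2)
2. 839.161ms @ 2 + 839.161ms (2)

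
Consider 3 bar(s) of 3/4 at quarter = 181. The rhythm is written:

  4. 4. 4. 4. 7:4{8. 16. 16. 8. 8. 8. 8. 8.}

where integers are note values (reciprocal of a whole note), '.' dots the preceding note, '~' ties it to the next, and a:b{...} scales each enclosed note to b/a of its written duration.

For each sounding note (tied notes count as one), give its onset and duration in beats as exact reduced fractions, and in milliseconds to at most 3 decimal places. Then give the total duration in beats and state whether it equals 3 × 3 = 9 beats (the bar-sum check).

1) 0.0ms=0b +497.238ms=3/2b
2) 497.238ms=3/2b +497.238ms=3/2b
3) 994.475ms=3b +497.238ms=3/2b
4) 1491.713ms=9/2b +497.238ms=3/2b
5) 1988.95ms=6b +142.068ms=3/7b
6) 2131.018ms=45/7b +71.034ms=3/14b
7) 2202.052ms=93/14b +71.034ms=3/14b
8) 2273.086ms=48/7b +142.068ms=3/7b
9) 2415.154ms=51/7b +142.068ms=3/7b
10) 2557.222ms=54/7b +142.068ms=3/7b
11) 2699.29ms=57/7b +142.068ms=3/7b
12) 2841.358ms=60/7b +142.068ms=3/7b
Σ=9b of 9 (181bpm 3/4) — PASS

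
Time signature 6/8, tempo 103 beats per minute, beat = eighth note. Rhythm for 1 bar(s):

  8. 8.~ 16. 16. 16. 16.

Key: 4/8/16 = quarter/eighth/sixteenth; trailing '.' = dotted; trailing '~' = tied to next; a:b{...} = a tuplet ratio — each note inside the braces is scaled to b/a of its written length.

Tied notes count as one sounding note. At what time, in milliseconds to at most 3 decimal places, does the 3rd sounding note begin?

note 3 onset = 15/4b = 2184.466ms

1. 0.0ms @ 0 + 873.786ms (3/2)
2. 873.786ms @ 3/2 + 1310.68ms (9/4)
3. 2184.466ms @ 15/4 + 436.893ms (3/4)
4. 2621.359ms @ 9/2 + 436.893ms (3/4)
5. 3058.252ms @ 21/4 + 436.893ms (3/4)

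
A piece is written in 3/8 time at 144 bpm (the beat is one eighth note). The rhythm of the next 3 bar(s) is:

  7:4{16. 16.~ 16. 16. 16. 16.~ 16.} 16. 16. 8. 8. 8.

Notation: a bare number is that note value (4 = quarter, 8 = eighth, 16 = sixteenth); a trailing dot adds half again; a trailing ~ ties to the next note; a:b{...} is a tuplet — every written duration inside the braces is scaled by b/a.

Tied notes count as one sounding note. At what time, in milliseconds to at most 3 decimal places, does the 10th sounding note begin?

note 10 onset = 15/2b = 3125.0ms

1. 0.0ms @ 0 + 178.571ms (3/7)
2. 178.571ms @ 3/7 + 357.143ms (6/7)
3. 535.714ms @ 9/7 + 178.571ms (3/7)
4. 714.286ms @ 12/7 + 178.571ms (3/7)
5. 892.857ms @ 15/7 + 357.143ms (6/7)
6. 1250.0ms @ 3 + 312.5ms (3/4)
7. 1562.5ms @ 15/4 + 312.5ms (3/4)
8. 1875.0ms @ 9/2 + 625.0ms (3/2)
9. 2500.0ms @ 6 + 625.0ms (3/2)
10. 3125.0ms @ 15/2 + 625.0ms (3/2)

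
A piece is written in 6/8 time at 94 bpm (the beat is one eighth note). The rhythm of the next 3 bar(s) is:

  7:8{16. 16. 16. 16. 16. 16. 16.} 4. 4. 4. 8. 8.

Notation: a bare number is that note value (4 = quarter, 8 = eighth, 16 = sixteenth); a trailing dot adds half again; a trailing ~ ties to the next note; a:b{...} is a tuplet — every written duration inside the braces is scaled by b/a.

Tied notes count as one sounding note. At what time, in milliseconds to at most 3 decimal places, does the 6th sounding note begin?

1. 0.0ms @ 0 + 547.112ms (6/7)
2. 547.112ms @ 6/7 + 547.112ms (6/7)
3. 1094.225ms @ 12/7 + 547.112ms (6/7)
4. 1641.337ms @ 18/7 + 547.112ms (6/7)
5. 2188.45ms @ 24/7 + 547.112ms (6/7)
6. 2735.562ms @ 30/7 + 547.112ms (6/7)
7. 3282.675ms @ 36/7 + 547.112ms (6/7)
8. 3829.787ms @ 6 + 1914.894ms (3)
9. 5744.681ms @ 9 + 1914.894ms (3)
10. 7659.574ms @ 12 + 1914.894ms (3)
11. 9574.468ms @ 15 + 957.447ms (3/2)
12. 10531.915ms @ 33/2 + 957.447ms (3/2)

note 6 onset = 30/7b = 2735.562ms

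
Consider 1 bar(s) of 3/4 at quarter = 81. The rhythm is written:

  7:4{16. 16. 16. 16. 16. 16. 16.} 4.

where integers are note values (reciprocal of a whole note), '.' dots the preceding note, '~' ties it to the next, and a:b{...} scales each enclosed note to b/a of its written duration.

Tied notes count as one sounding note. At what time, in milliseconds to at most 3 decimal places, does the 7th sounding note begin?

note 7 onset = 9/7b = 952.381ms

1. 0.0ms @ 0 + 158.73ms (3/14)
2. 158.73ms @ 3/14 + 158.73ms (3/14)
3. 317.46ms @ 3/7 + 158.73ms (3/14)
4. 476.19ms @ 9/14 + 158.73ms (3/14)
5. 634.921ms @ 6/7 + 158.73ms (3/14)
6. 793.651ms @ 15/14 + 158.73ms (3/14)
7. 952.381ms @ 9/7 + 158.73ms (3/14)
8. 1111.111ms @ 3/2 + 1111.111ms (3/2)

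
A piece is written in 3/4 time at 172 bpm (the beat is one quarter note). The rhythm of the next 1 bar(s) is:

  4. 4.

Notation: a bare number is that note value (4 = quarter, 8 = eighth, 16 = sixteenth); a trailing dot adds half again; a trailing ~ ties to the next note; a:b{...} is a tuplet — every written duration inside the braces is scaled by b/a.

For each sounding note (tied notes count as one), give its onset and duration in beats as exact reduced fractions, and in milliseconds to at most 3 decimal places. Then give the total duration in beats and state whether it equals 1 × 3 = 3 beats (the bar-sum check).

1) 0.0ms=0b +523.256ms=3/2b
2) 523.256ms=3/2b +523.256ms=3/2b
Σ=3b of 3 (172bpm 3/4) — PASS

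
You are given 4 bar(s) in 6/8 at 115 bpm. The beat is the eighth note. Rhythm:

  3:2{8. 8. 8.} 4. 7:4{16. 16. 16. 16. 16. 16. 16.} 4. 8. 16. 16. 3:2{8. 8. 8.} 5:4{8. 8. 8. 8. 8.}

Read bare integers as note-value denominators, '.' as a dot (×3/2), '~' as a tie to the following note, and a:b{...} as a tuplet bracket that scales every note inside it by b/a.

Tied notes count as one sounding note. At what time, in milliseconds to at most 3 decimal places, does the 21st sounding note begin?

1. 0.0ms @ 0 + 521.739ms (1)
2. 521.739ms @ 1 + 521.739ms (1)
3. 1043.478ms @ 2 + 521.739ms (1)
4. 1565.217ms @ 3 + 1565.217ms (3)
5. 3130.435ms @ 6 + 223.602ms (3/7)
6. 3354.037ms @ 45/7 + 223.602ms (3/7)
7. 3577.64ms @ 48/7 + 223.602ms (3/7)
8. 3801.242ms @ 51/7 + 223.602ms (3/7)
9. 4024.845ms @ 54/7 + 223.602ms (3/7)
10. 4248.447ms @ 57/7 + 223.602ms (3/7)
11. 4472.05ms @ 60/7 + 223.602ms (3/7)
12. 4695.652ms @ 9 + 1565.217ms (3)
13. 6260.87ms @ 12 + 782.609ms (3/2)
14. 7043.478ms @ 27/2 + 391.304ms (3/4)
15. 7434.783ms @ 57/4 + 391.304ms (3/4)
16. 7826.087ms @ 15 + 521.739ms (1)
17. 8347.826ms @ 16 + 521.739ms (1)
18. 8869.565ms @ 17 + 521.739ms (1)
19. 9391.304ms @ 18 + 626.087ms (6/5)
20. 10017.391ms @ 96/5 + 626.087ms (6/5)
21. 10643.478ms @ 102/5 + 626.087ms (6/5)
22. 11269.565ms @ 108/5 + 626.087ms (6/5)
23. 11895.652ms @ 114/5 + 626.087ms (6/5)

note 21 onset = 102/5b = 10643.478ms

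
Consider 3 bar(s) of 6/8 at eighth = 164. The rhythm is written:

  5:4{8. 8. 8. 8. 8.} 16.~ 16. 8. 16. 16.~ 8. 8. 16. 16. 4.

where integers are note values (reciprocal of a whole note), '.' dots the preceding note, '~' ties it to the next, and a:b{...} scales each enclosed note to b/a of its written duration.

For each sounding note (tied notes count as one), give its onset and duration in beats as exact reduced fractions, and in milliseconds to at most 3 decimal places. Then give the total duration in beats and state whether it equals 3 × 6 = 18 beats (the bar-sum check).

1) 0.0ms=0b +439.024ms=6/5b
2) 439.024ms=6/5b +439.024ms=6/5b
3) 878.049ms=12/5b +439.024ms=6/5b
4) 1317.073ms=18/5b +439.024ms=6/5b
5) 1756.098ms=24/5b +439.024ms=6/5b
6) 2195.122ms=6b +548.78ms=3/2b
7) 2743.902ms=15/2b +548.78ms=3/2b
8) 3292.683ms=9b +274.39ms=3/4b
9) 3567.073ms=39/4b +823.171ms=9/4b
10) 4390.244ms=12b +548.78ms=3/2b
11) 4939.024ms=27/2b +274.39ms=3/4b
12) 5213.415ms=57/4b +274.39ms=3/4b
13) 5487.805ms=15b +1097.561ms=3b
Σ=18b of 18 (164bpm 6/8) — PASS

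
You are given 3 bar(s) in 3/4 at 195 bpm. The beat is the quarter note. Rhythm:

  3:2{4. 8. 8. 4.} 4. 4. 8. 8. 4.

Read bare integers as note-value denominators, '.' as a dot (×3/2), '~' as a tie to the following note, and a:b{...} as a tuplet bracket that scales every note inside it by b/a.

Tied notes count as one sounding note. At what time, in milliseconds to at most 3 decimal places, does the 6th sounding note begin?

1. 0.0ms @ 0 + 307.692ms (1)
2. 307.692ms @ 1 + 153.846ms (1/2)
3. 461.538ms @ 3/2 + 153.846ms (1/2)
4. 615.385ms @ 2 + 307.692ms (1)
5. 923.077ms @ 3 + 461.538ms (3/2)
6. 1384.615ms @ 9/2 + 461.538ms (3/2)
7. 1846.154ms @ 6 + 230.769ms (3/4)
8. 2076.923ms @ 27/4 + 230.769ms (3/4)
9. 2307.692ms @ 15/2 + 461.538ms (3/2)

note 6 onset = 9/2b = 1384.615ms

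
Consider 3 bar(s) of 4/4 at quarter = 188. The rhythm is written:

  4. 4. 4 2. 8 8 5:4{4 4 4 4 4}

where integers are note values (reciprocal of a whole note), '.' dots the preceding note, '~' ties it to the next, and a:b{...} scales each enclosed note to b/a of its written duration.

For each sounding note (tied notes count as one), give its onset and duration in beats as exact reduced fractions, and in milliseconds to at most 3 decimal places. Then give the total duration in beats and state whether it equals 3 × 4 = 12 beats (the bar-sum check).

1) 0.0ms=0b +478.723ms=3/2b
2) 478.723ms=3/2b +478.723ms=3/2b
3) 957.447ms=3b +319.149ms=1b
4) 1276.596ms=4b +957.447ms=3b
5) 2234.043ms=7b +159.574ms=1/2b
6) 2393.617ms=15/2b +159.574ms=1/2b
7) 2553.191ms=8b +255.319ms=4/5b
8) 2808.511ms=44/5b +255.319ms=4/5b
9) 3063.83ms=48/5b +255.319ms=4/5b
10) 3319.149ms=52/5b +255.319ms=4/5b
11) 3574.468ms=56/5b +255.319ms=4/5b
Σ=12b of 12 (188bpm 4/4) — PASS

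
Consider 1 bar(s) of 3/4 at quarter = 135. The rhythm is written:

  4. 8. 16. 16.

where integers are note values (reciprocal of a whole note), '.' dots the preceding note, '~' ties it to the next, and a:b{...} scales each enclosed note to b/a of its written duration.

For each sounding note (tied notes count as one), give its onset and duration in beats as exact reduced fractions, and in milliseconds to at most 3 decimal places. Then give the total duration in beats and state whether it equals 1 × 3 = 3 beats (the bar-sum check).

1) 0.0ms=0b +666.667ms=3/2b
2) 666.667ms=3/2b +333.333ms=3/4b
3) 1000.0ms=9/4b +166.667ms=3/8b
4) 1166.667ms=21/8b +166.667ms=3/8b
Σ=3b of 3 (135bpm 3/4) — PASS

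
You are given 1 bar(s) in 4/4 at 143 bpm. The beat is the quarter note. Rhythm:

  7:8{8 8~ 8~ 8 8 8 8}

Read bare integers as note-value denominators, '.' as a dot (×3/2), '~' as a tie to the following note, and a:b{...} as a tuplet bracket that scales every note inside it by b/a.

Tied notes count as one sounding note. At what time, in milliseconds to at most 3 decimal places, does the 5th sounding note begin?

1. 0.0ms @ 0 + 239.76ms (4/7)
2. 239.76ms @ 4/7 + 719.281ms (12/7)
3. 959.041ms @ 16/7 + 239.76ms (4/7)
4. 1198.801ms @ 20/7 + 239.76ms (4/7)
5. 1438.561ms @ 24/7 + 239.76ms (4/7)

note 5 onset = 24/7b = 1438.561ms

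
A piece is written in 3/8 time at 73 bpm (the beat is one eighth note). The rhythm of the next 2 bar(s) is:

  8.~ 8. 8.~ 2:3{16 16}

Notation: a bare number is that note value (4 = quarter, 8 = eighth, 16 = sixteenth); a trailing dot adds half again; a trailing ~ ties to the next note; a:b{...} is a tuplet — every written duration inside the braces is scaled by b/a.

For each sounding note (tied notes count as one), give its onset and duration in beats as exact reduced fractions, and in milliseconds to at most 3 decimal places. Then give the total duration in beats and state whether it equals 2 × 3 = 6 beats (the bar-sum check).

1) 0.0ms=0b +2465.753ms=3b
2) 2465.753ms=3b +1849.315ms=9/4b
3) 4315.068ms=21/4b +616.438ms=3/4b
Σ=6b of 6 (73bpm 3/8) — PASS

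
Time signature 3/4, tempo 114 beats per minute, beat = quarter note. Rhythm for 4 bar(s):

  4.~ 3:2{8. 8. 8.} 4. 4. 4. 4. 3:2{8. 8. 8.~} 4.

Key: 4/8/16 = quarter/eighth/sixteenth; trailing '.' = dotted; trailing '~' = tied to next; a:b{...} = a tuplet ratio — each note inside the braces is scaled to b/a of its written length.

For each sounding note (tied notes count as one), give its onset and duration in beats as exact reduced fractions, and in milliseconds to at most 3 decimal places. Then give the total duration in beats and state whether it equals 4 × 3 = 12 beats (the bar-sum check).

1) 0.0ms=0b +1052.632ms=2b
2) 1052.632ms=2b +263.158ms=1/2b
3) 1315.789ms=5/2b +263.158ms=1/2b
4) 1578.947ms=3b +789.474ms=3/2b
5) 2368.421ms=9/2b +789.474ms=3/2b
6) 3157.895ms=6b +789.474ms=3/2b
7) 3947.368ms=15/2b +789.474ms=3/2b
8) 4736.842ms=9b +263.158ms=1/2b
9) 5000.0ms=19/2b +263.158ms=1/2b
10) 5263.158ms=10b +1052.632ms=2b
Σ=12b of 12 (114bpm 3/4) — PASS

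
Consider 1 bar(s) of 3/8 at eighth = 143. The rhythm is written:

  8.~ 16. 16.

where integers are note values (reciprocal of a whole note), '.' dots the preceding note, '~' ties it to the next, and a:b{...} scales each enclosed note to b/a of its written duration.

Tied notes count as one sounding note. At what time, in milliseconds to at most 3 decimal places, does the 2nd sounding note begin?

note 2 onset = 9/4b = 944.056ms

1. 0.0ms @ 0 + 944.056ms (9/4)
2. 944.056ms @ 9/4 + 314.685ms (3/4)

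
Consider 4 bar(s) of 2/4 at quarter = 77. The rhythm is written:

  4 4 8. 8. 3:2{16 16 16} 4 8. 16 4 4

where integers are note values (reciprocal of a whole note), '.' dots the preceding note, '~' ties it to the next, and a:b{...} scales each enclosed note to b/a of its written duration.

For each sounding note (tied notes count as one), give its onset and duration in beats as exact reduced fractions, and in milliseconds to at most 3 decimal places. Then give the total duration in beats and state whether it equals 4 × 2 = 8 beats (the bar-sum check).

1) 0.0ms=0b +779.221ms=1b
2) 779.221ms=1b +779.221ms=1b
3) 1558.442ms=2b +584.416ms=3/4b
4) 2142.857ms=11/4b +584.416ms=3/4b
5) 2727.273ms=7/2b +129.87ms=1/6b
6) 2857.143ms=11/3b +129.87ms=1/6b
7) 2987.013ms=23/6b +129.87ms=1/6b
8) 3116.883ms=4b +779.221ms=1b
9) 3896.104ms=5b +584.416ms=3/4b
10) 4480.519ms=23/4b +194.805ms=1/4b
11) 4675.325ms=6b +779.221ms=1b
12) 5454.545ms=7b +779.221ms=1b
Σ=8b of 8 (77bpm 2/4) — PASS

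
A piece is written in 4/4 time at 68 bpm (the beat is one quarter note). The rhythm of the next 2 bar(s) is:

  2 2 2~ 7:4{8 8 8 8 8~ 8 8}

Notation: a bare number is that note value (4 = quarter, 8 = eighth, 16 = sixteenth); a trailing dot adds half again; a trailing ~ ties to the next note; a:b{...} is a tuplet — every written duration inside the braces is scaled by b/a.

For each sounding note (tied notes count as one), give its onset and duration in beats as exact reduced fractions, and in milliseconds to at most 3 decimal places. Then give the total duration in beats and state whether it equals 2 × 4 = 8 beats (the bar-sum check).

1) 0.0ms=0b +1764.706ms=2b
2) 1764.706ms=2b +1764.706ms=2b
3) 3529.412ms=4b +2016.807ms=16/7b
4) 5546.218ms=44/7b +252.101ms=2/7b
5) 5798.319ms=46/7b +252.101ms=2/7b
6) 6050.42ms=48/7b +252.101ms=2/7b
7) 6302.521ms=50/7b +504.202ms=4/7b
8) 6806.723ms=54/7b +252.101ms=2/7b
Σ=8b of 8 (68bpm 4/4) — PASS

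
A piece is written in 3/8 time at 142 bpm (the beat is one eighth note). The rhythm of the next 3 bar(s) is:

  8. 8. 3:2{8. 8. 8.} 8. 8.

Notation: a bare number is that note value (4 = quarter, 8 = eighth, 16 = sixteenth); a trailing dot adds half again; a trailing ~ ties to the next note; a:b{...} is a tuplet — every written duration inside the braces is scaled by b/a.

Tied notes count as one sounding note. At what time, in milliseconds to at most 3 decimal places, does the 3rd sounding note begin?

1. 0.0ms @ 0 + 633.803ms (3/2)
2. 633.803ms @ 3/2 + 633.803ms (3/2)
3. 1267.606ms @ 3 + 422.535ms (1)
4. 1690.141ms @ 4 + 422.535ms (1)
5. 2112.676ms @ 5 + 422.535ms (1)
6. 2535.211ms @ 6 + 633.803ms (3/2)
7. 3169.014ms @ 15/2 + 633.803ms (3/2)

note 3 onset = 3b = 1267.606ms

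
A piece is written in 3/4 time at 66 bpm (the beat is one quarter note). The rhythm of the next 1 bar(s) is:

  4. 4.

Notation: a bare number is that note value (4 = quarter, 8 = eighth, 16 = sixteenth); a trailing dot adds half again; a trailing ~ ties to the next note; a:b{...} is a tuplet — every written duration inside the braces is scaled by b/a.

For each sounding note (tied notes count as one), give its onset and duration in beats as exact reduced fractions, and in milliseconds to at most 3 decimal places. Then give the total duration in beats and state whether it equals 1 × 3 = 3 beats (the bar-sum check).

1) 0.0ms=0b +1363.636ms=3/2b
2) 1363.636ms=3/2b +1363.636ms=3/2b
Σ=3b of 3 (66bpm 3/4) — PASS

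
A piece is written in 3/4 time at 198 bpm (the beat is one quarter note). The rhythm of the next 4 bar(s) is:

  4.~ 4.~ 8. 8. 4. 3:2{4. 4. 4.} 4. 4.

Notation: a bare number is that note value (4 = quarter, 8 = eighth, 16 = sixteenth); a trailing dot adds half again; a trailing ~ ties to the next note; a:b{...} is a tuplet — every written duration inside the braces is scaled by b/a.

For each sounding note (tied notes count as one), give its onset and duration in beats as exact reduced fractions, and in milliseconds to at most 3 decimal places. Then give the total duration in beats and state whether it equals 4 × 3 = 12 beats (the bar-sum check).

1) 0.0ms=0b +1136.364ms=15/4b
2) 1136.364ms=15/4b +227.273ms=3/4b
3) 1363.636ms=9/2b +454.545ms=3/2b
4) 1818.182ms=6b +303.03ms=1b
5) 2121.212ms=7b +303.03ms=1b
6) 2424.242ms=8b +303.03ms=1b
7) 2727.273ms=9b +454.545ms=3/2b
8) 3181.818ms=21/2b +454.545ms=3/2b
Σ=12b of 12 (198bpm 3/4) — PASS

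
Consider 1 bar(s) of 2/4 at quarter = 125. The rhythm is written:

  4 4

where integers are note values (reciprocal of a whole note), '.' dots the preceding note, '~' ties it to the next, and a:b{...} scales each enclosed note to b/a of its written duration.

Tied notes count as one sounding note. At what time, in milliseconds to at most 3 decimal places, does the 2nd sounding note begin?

1. 0.0ms @ 0 + 480.0ms (1)
2. 480.0ms @ 1 + 480.0ms (1)

note 2 onset = 1b = 480.0ms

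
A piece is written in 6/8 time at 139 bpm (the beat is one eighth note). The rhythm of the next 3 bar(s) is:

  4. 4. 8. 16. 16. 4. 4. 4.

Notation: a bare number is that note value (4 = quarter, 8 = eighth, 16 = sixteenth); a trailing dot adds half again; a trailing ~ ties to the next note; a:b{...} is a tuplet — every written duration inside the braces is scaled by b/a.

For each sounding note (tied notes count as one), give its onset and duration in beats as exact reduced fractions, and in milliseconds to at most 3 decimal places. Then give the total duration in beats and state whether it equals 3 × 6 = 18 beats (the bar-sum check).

1) 0.0ms=0b +1294.964ms=3b
2) 1294.964ms=3b +1294.964ms=3b
3) 2589.928ms=6b +647.482ms=3/2b
4) 3237.41ms=15/2b +323.741ms=3/4b
5) 3561.151ms=33/4b +323.741ms=3/4b
6) 3884.892ms=9b +1294.964ms=3b
7) 5179.856ms=12b +1294.964ms=3b
8) 6474.82ms=15b +1294.964ms=3b
Σ=18b of 18 (139bpm 6/8) — PASS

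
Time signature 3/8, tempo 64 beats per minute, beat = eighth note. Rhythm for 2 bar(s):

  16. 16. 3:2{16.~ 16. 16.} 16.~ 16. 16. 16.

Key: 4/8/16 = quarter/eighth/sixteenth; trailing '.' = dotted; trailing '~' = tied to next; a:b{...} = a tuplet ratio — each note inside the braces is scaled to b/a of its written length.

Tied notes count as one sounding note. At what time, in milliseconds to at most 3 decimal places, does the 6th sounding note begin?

note 6 onset = 9/2b = 4218.75ms

1. 0.0ms @ 0 + 703.125ms (3/4)
2. 703.125ms @ 3/4 + 703.125ms (3/4)
3. 1406.25ms @ 3/2 + 937.5ms (1)
4. 2343.75ms @ 5/2 + 468.75ms (1/2)
5. 2812.5ms @ 3 + 1406.25ms (3/2)
6. 4218.75ms @ 9/2 + 703.125ms (3/4)
7. 4921.875ms @ 21/4 + 703.125ms (3/4)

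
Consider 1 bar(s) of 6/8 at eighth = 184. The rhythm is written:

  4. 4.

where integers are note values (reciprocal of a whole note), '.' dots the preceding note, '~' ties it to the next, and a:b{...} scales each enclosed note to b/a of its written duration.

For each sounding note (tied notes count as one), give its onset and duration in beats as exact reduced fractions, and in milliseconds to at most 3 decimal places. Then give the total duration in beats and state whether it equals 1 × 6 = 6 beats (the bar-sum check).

1) 0.0ms=0b +978.261ms=3b
2) 978.261ms=3b +978.261ms=3b
Σ=6b of 6 (184bpm 6/8) — PASS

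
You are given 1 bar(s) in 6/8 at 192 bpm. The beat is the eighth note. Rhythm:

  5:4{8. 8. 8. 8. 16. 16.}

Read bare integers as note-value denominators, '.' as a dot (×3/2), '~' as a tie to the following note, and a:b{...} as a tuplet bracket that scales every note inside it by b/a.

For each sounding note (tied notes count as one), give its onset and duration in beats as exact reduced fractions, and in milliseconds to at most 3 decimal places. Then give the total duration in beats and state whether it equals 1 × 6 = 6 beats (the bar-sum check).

1) 0.0ms=0b +375.0ms=6/5b
2) 375.0ms=6/5b +375.0ms=6/5b
3) 750.0ms=12/5b +375.0ms=6/5b
4) 1125.0ms=18/5b +375.0ms=6/5b
5) 1500.0ms=24/5b +187.5ms=3/5b
6) 1687.5ms=27/5b +187.5ms=3/5b
Σ=6b of 6 (192bpm 6/8) — PASS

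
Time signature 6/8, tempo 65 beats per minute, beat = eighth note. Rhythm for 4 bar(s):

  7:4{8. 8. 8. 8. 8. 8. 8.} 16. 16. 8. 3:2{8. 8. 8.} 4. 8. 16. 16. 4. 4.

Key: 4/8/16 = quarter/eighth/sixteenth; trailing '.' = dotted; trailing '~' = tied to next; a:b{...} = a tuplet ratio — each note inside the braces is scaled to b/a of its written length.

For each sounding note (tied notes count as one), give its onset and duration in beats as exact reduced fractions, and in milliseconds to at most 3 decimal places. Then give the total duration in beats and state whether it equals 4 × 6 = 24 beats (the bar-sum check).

1) 0.0ms=0b +791.209ms=6/7b
2) 791.209ms=6/7b +791.209ms=6/7b
3) 1582.418ms=12/7b +791.209ms=6/7b
4) 2373.626ms=18/7b +791.209ms=6/7b
5) 3164.835ms=24/7b +791.209ms=6/7b
6) 3956.044ms=30/7b +791.209ms=6/7b
7) 4747.253ms=36/7b +791.209ms=6/7b
8) 5538.462ms=6b +692.308ms=3/4b
9) 6230.769ms=27/4b +692.308ms=3/4b
10) 6923.077ms=15/2b +1384.615ms=3/2b
11) 8307.692ms=9b +923.077ms=1b
12) 9230.769ms=10b +923.077ms=1b
13) 10153.846ms=11b +923.077ms=1b
14) 11076.923ms=12b +2769.231ms=3b
15) 13846.154ms=15b +1384.615ms=3/2b
16) 15230.769ms=33/2b +692.308ms=3/4b
17) 15923.077ms=69/4b +692.308ms=3/4b
18) 16615.385ms=18b +2769.231ms=3b
19) 19384.615ms=21b +2769.231ms=3b
Σ=24b of 24 (65bpm 6/8) — PASS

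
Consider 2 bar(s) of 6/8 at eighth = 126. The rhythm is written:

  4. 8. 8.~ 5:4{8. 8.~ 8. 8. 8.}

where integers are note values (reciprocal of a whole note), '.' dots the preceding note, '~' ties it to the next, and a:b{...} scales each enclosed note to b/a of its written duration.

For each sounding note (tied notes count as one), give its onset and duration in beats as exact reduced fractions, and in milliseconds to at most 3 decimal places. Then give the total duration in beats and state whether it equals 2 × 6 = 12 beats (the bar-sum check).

1) 0.0ms=0b +1428.571ms=3b
2) 1428.571ms=3b +714.286ms=3/2b
3) 2142.857ms=9/2b +1285.714ms=27/10b
4) 3428.571ms=36/5b +1142.857ms=12/5b
5) 4571.429ms=48/5b +571.429ms=6/5b
6) 5142.857ms=54/5b +571.429ms=6/5b
Σ=12b of 12 (126bpm 6/8) — PASS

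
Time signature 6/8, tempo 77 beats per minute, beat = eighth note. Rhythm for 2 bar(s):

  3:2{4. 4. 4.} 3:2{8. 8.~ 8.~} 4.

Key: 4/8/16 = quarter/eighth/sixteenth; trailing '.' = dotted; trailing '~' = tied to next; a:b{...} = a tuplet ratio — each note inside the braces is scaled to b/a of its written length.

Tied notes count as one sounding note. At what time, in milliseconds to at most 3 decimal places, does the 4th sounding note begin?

1. 0.0ms @ 0 + 1558.442ms (2)
2. 1558.442ms @ 2 + 1558.442ms (2)
3. 3116.883ms @ 4 + 1558.442ms (2)
4. 4675.325ms @ 6 + 779.221ms (1)
5. 5454.545ms @ 7 + 3896.104ms (5)

note 4 onset = 6b = 4675.325ms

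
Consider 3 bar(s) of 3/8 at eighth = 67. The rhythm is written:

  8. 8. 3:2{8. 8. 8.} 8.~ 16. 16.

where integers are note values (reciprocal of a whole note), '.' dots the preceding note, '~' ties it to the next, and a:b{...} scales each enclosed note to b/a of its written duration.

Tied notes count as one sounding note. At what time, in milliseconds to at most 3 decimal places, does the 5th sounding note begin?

note 5 onset = 5b = 4477.612ms

1. 0.0ms @ 0 + 1343.284ms (3/2)
2. 1343.284ms @ 3/2 + 1343.284ms (3/2)
3. 2686.567ms @ 3 + 895.522ms (1)
4. 3582.09ms @ 4 + 895.522ms (1)
5. 4477.612ms @ 5 + 895.522ms (1)
6. 5373.134ms @ 6 + 2014.925ms (9/4)
7. 7388.06ms @ 33/4 + 671.642ms (3/4)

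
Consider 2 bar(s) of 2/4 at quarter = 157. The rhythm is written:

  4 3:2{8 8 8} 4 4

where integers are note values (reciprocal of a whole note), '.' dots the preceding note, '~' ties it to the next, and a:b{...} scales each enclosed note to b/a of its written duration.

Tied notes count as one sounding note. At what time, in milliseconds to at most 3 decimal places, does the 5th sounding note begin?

note 5 onset = 2b = 764.331ms

1. 0.0ms @ 0 + 382.166ms (1)
2. 382.166ms @ 1 + 127.389ms (1/3)
3. 509.554ms @ 4/3 + 127.389ms (1/3)
4. 636.943ms @ 5/3 + 127.389ms (1/3)
5. 764.331ms @ 2 + 382.166ms (1)
6. 1146.497ms @ 3 + 382.166ms (1)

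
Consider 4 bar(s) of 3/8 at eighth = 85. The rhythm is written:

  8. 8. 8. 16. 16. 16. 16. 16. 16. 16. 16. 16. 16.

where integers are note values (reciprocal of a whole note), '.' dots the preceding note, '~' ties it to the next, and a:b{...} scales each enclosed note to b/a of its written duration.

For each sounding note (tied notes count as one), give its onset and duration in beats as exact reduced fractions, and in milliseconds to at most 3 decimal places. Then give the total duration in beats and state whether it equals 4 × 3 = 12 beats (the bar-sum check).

1) 0.0ms=0b +1058.824ms=3/2b
2) 1058.824ms=3/2b +1058.824ms=3/2b
3) 2117.647ms=3b +1058.824ms=3/2b
4) 3176.471ms=9/2b +529.412ms=3/4b
5) 3705.882ms=21/4b +529.412ms=3/4b
6) 4235.294ms=6b +529.412ms=3/4b
7) 4764.706ms=27/4b +529.412ms=3/4b
8) 5294.118ms=15/2b +529.412ms=3/4b
9) 5823.529ms=33/4b +529.412ms=3/4b
10) 6352.941ms=9b +529.412ms=3/4b
11) 6882.353ms=39/4b +529.412ms=3/4b
12) 7411.765ms=21/2b +529.412ms=3/4b
13) 7941.176ms=45/4b +529.412ms=3/4b
Σ=12b of 12 (85bpm 3/8) — PASS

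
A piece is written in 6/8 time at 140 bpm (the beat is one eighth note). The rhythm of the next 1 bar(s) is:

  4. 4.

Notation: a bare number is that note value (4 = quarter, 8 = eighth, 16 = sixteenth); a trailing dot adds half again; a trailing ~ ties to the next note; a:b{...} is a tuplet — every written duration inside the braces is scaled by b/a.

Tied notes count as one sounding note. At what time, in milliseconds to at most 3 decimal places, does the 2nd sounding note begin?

note 2 onset = 3b = 1285.714ms

1. 0.0ms @ 0 + 1285.714ms (3)
2. 1285.714ms @ 3 + 1285.714ms (3)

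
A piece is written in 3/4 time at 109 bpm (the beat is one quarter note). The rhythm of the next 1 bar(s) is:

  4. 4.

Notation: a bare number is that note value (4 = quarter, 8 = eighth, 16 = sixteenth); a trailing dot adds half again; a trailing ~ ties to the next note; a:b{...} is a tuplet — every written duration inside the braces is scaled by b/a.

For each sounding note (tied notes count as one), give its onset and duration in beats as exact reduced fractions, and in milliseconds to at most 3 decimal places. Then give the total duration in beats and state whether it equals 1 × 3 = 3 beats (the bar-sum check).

1) 0.0ms=0b +825.688ms=3/2b
2) 825.688ms=3/2b +825.688ms=3/2b
Σ=3b of 3 (109bpm 3/4) — PASS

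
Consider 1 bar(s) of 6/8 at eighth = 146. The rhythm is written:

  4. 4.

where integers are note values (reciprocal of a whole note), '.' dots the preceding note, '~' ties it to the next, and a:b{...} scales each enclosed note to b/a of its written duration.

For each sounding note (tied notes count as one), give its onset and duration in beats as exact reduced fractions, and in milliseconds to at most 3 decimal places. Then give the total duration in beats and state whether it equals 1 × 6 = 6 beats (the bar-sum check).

1) 0.0ms=0b +1232.877ms=3b
2) 1232.877ms=3b +1232.877ms=3b
Σ=6b of 6 (146bpm 6/8) — PASS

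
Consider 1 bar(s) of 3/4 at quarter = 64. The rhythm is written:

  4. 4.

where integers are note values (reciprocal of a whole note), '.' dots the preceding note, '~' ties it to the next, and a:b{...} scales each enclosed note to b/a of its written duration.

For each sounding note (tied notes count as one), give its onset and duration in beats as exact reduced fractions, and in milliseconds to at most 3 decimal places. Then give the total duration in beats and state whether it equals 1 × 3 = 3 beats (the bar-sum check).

1) 0.0ms=0b +1406.25ms=3/2b
2) 1406.25ms=3/2b +1406.25ms=3/2b
Σ=3b of 3 (64bpm 3/4) — PASS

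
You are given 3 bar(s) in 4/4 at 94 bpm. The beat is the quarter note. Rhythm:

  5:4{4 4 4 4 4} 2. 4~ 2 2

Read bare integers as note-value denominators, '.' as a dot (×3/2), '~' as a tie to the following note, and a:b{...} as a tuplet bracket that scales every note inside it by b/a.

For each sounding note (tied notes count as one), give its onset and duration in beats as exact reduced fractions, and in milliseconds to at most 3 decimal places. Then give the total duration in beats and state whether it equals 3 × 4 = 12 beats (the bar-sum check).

1) 0.0ms=0b +510.638ms=4/5b
2) 510.638ms=4/5b +510.638ms=4/5b
3) 1021.277ms=8/5b +510.638ms=4/5b
4) 1531.915ms=12/5b +510.638ms=4/5b
5) 2042.553ms=16/5b +510.638ms=4/5b
6) 2553.191ms=4b +1914.894ms=3b
7) 4468.085ms=7b +1914.894ms=3b
8) 6382.979ms=10b +1276.596ms=2b
Σ=12b of 12 (94bpm 4/4) — PASS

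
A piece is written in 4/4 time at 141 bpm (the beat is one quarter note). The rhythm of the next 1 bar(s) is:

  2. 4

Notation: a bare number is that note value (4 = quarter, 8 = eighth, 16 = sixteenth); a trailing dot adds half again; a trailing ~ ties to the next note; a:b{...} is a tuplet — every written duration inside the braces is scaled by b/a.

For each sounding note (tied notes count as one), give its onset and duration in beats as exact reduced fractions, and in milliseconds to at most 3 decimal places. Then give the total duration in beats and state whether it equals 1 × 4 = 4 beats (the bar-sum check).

1) 0.0ms=0b +1276.596ms=3b
2) 1276.596ms=3b +425.532ms=1b
Σ=4b of 4 (141bpm 4/4) — PASS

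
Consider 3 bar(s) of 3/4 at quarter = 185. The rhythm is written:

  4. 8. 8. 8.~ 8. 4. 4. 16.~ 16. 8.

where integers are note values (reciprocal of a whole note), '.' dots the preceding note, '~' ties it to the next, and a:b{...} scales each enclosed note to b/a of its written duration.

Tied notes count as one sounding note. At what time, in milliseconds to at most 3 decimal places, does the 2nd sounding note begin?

note 2 onset = 3/2b = 486.486ms

1. 0.0ms @ 0 + 486.486ms (3/2)
2. 486.486ms @ 3/2 + 243.243ms (3/4)
3. 729.73ms @ 9/4 + 243.243ms (3/4)
4. 972.973ms @ 3 + 486.486ms (3/2)
5. 1459.459ms @ 9/2 + 486.486ms (3/2)
6. 1945.946ms @ 6 + 486.486ms (3/2)
7. 2432.432ms @ 15/2 + 243.243ms (3/4)
8. 2675.676ms @ 33/4 + 243.243ms (3/4)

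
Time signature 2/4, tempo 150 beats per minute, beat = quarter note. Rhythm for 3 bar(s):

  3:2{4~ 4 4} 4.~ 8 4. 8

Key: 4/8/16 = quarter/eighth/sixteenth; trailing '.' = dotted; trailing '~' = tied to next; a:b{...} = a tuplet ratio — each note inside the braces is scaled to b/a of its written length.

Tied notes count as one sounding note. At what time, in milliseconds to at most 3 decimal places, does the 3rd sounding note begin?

1. 0.0ms @ 0 + 533.333ms (4/3)
2. 533.333ms @ 4/3 + 266.667ms (2/3)
3. 800.0ms @ 2 + 800.0ms (2)
4. 1600.0ms @ 4 + 600.0ms (3/2)
5. 2200.0ms @ 11/2 + 200.0ms (1/2)

note 3 onset = 2b = 800.0ms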